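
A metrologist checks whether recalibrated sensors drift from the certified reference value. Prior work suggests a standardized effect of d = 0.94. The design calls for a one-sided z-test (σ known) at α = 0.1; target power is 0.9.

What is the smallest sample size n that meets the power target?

Set Φ(δ − 1.282) = 0.9; then δ − 1.282 = Φ⁻¹(0.9) = 1.282, giving δ = 2.563.
δ = d·√n ⇒ n = (δ/d)² = (2.563 / 0.94)² = 7.43.
Round up to the next whole unit.

n = 8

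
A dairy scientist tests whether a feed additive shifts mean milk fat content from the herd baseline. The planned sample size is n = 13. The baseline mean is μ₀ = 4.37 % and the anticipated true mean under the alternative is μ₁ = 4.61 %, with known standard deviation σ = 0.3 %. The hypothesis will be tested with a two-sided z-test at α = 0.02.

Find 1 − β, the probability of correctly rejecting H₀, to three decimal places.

Power ≈ 0.712

Standardized effect: d = |μ₁ − μ₀| / σ = |4.61 − 4.37| / 0.3 = 0.8000
Noncentrality parameter: δ = d·√n = 0.8000 × √13 = 2.8844
Two-sided α = 0.02 → critical value z_{0.01} = 2.326.
Power = Φ(δ − 2.326) + Φ(−δ − 2.326) = Φ(0.558) + Φ(-5.211) = 0.7116 + 0.0000 = 0.7116.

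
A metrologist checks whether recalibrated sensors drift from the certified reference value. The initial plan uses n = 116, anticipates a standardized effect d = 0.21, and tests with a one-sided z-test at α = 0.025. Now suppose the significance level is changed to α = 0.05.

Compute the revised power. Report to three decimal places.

δ = d·√n = 0.21 × √116 = 2.2618 (unchanged). New critical value: z_{0.05} = 1.645.
Revised power = P(Z > 1.645 − δ) = Φ(0.617) = 0.7314.

Power ≈ 0.731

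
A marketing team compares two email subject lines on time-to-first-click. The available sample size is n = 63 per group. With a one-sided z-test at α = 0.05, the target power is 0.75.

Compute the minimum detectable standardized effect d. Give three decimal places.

d ≈ 0.413

Required noncentrality: δ = z_{0.05} + z_{0.25} = 1.645 + 0.674 = 2.319.
δ = d·√(n/2) ⇒ d = δ/√(n/2) = 2.319/√(63/2) = 0.4132.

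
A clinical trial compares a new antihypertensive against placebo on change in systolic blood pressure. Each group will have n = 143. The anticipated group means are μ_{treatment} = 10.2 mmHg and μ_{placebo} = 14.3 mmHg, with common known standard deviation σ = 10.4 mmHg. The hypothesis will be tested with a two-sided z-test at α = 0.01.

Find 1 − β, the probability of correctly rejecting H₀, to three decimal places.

Power ≈ 0.776

Standardized effect: d = |μ_{treatment} − μ_{placebo}| / σ = |10.2 − 14.3| / 10.4 = 0.3942
Noncentrality parameter: δ = d·√(n/2) = 0.3942 × √(143/2) = 3.3335
Critical value for a two-sided test at α = 0.01: z_{α/2} = 2.576.
Power = Φ(δ − 2.576) + Φ(−δ − 2.576) = Φ(0.758) + Φ(-5.909) = 0.7757 + 0.0000 = 0.7757.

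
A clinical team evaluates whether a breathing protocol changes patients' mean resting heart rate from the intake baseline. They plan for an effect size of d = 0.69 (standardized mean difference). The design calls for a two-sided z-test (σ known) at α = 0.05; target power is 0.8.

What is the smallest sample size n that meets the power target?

For power 0.8 need Φ(δ − z_{0.025}) = 0.8, so δ = z_{0.025} + z_{0.20} = 1.960 + 0.842 = 2.802.
(Ignoring the negligible lower-tail rejection probability gives the usual closed-form inversion.)
δ = d·√n ⇒ n = (δ/d)² = (2.802 / 0.69)² = 16.49.
Round up to the next whole unit.

n = 17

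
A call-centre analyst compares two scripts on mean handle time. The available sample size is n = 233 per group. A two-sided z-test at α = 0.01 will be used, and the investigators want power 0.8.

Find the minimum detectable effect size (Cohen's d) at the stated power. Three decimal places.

Need Φ(δ − 2.576) = 0.8, so δ = 2.576 + 0.842 = 3.417.
(Lower-tail contribution to power is negligible for δ > 0.)
δ = d·√(n/2) ⇒ d = δ/√(n/2) = 3.417/√(233/2) = 0.3166.

d ≈ 0.317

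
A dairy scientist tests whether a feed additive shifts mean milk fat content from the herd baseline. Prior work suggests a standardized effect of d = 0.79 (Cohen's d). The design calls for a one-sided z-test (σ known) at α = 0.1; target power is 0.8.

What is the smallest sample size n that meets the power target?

n = 8

For power 0.8 need Φ(δ − z_{0.1}) = 0.8, so δ = z_{0.1} + z_{0.20} = 1.282 + 0.842 = 2.123.
δ = d·√n ⇒ n = (δ/d)² = (2.123 / 0.79)² = 7.22.
Round up to the next whole unit.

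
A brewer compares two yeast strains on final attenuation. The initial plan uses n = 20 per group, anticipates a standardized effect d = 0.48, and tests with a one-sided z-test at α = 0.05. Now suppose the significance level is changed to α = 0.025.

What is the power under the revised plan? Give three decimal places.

δ = d·√(n/2) = 0.48 × √(20/2) = 1.5179 (unchanged). New critical value: z_{0.025} = 1.960.
Revised power = P(Z > 1.960 − δ) = Φ(-0.442) = 0.3292.

Power ≈ 0.329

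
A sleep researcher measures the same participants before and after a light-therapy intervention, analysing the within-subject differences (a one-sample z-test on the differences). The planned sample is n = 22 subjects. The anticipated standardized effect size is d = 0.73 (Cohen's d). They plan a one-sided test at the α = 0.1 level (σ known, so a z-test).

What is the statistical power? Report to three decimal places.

Power ≈ 0.984

Noncentrality parameter: δ = d·√n = 0.73 × √22 = 3.4240
One-sided α = 0.1 → critical value z_{0.1} = 1.282.
Power = P(Z > 1.282 − δ) = Φ(2.142) = 0.9839.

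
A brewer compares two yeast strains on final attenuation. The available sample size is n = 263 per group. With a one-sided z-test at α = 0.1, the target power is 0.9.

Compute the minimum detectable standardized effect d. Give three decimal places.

d ≈ 0.224

Need Φ(δ − 1.282) = 0.9, so δ = 1.282 + 1.282 = 2.563.
δ = d·√(n/2) ⇒ d = δ/√(n/2) = 2.563/√(263/2) = 0.2235.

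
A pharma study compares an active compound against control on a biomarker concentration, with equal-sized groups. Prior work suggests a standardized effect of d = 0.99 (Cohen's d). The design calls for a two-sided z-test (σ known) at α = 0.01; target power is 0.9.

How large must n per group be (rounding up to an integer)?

For power 0.9 need Φ(δ − z_{0.005}) = 0.9, so δ = z_{0.005} + z_{0.10} = 2.576 + 1.282 = 3.857.
(For δ > 0 the lower-tail rejection region contributes negligibly to power, so the one-term inversion is standard.)
δ = d·√(n/2) ⇒ n = 2(δ/d)² = 2 × (3.857 / 0.99)² = 30.36.
Rounding up, n = 31 per group.

n = 31 per group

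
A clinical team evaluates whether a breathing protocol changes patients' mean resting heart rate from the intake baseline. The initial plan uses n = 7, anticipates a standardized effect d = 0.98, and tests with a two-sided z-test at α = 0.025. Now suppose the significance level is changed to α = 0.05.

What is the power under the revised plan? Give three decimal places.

Power ≈ 0.737

δ = d·√n = 0.98 × √7 = 2.5928 (unchanged). New critical value: z_{0.025} = 1.960.
Revised power = Φ(δ − 1.960) + Φ(−δ − 1.960) = Φ(0.633) + Φ(-4.553) = 0.7366 + 0.0000 = 0.7366.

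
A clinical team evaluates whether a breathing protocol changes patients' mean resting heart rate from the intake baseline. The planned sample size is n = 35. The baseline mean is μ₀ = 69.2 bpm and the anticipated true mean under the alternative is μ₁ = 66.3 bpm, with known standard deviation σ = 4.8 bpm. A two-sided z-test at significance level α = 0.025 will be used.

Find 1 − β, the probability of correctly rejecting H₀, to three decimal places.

Power ≈ 0.909

Standardized effect: d = |μ₁ − μ₀| / σ = |66.3 − 69.2| / 4.8 = 0.6042
Noncentrality parameter: δ = d·√n = 0.6042 × √35 = 3.5743
Critical value for a two-sided test at α = 0.025: z_{α/2} = 2.241.
Power = Φ(δ − 2.241) + Φ(−δ − 2.241) = Φ(1.333) + Φ(-5.816) = 0.9087 + 0.0000 = 0.9087.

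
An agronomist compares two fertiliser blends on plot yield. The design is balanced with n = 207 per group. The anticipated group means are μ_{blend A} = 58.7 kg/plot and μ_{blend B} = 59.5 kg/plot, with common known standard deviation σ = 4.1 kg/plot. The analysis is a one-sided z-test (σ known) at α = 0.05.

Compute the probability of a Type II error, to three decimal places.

β ≈ 0.367

Standardized effect: d = |μ_{blend A} − μ_{blend B}| / σ = |58.7 − 59.5| / 4.1 = 0.1951
Noncentrality parameter: δ = d·√(n/2) = 0.1951 × √(207/2) = 1.9851
Critical value for a one-sided test at α = 0.05: z_α = 1.645.
Power = Φ(δ − 1.645) = Φ(0.340) = 0.6332.
Type II error: β = 1 − power = 1 − 0.6332 = 0.3668.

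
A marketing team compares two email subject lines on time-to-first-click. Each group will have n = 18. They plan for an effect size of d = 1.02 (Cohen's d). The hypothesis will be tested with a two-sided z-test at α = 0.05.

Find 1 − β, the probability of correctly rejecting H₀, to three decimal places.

Power ≈ 0.864

Noncentrality parameter: δ = d·√(n/2) = 1.02 × √(18/2) = 3.0600
Critical value for a two-sided test at α = 0.05: z_{α/2} = 1.960.
Power = Φ(δ − 1.960) + Φ(−δ − 1.960) = Φ(1.100) + Φ(-5.020) = 0.8643 + 0.0000 = 0.8643.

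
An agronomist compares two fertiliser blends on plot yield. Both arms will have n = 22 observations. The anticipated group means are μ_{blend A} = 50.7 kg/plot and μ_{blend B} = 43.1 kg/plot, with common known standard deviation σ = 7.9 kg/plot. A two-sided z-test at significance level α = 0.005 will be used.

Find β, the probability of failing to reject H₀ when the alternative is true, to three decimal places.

β ≈ 0.351

Standardized effect: d = |μ_{blend A} − μ_{blend B}| / σ = |50.7 − 43.1| / 7.9 = 0.9620
Noncentrality parameter: δ = d·√(n/2) = 0.9620 × √(22/2) = 3.1907
Two-sided α = 0.005 → critical value z_{0.0025} = 2.807.
Power = Φ(δ − 2.807) + Φ(−δ − 2.807) = Φ(0.384) + Φ(-5.998) = 0.6494 + 0.0000 = 0.6494.
Type II error: β = 1 − power = 1 − 0.6494 = 0.3506.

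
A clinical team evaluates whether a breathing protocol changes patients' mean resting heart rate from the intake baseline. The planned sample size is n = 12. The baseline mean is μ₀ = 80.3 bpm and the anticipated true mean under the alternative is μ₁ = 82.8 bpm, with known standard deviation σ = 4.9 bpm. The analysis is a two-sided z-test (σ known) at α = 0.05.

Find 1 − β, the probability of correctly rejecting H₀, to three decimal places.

Power ≈ 0.424

Standardized effect: d = |μ₁ − μ₀| / σ = |82.8 − 80.3| / 4.9 = 0.5102
Noncentrality parameter: δ = d·√n = 0.5102 × √12 = 1.7674
Two-sided α = 0.05 → critical value z_{0.025} = 1.960.
Power = Φ(δ − 1.960) + Φ(−δ − 1.960) = Φ(-0.193) + Φ(-3.727) = 0.4236 + 0.0001 = 0.4237.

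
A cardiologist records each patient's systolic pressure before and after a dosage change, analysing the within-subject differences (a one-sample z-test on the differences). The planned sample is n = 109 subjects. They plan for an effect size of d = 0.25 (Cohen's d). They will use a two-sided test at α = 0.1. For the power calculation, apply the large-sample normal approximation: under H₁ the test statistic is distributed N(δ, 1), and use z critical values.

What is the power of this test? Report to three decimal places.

Power ≈ 0.833

Noncentrality parameter: δ = d·√n = 0.25 × √109 = 2.6101
Two-sided α = 0.1 → critical value z_{0.05} = 1.645.
Power = Φ(δ − 1.645) + Φ(−δ − 1.645) = Φ(0.965) + Φ(-4.255) = 0.8328 + 0.0000 = 0.8328.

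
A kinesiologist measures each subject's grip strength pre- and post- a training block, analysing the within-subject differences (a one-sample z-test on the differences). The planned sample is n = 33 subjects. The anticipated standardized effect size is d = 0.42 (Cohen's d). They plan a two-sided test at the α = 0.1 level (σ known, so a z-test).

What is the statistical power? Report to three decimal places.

Noncentrality parameter: δ = d·√n = 0.42 × √33 = 2.4127
Critical value for a two-sided test at α = 0.1: z_{α/2} = 1.645.
Power = Φ(δ − 1.645) + Φ(−δ − 1.645) = Φ(0.768) + Φ(-4.058) = 0.7787 + 0.0000 = 0.7787.

Power ≈ 0.779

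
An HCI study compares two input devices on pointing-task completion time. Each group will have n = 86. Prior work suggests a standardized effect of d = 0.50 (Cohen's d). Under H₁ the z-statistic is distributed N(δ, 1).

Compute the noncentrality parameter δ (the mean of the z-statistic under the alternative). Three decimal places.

δ = d·√(n/2) = 0.50 × √(86/2) = 3.2787

δ ≈ 3.279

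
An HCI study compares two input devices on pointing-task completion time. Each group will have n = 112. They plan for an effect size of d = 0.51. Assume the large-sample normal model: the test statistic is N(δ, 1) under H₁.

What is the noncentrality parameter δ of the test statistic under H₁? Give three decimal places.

The noncentrality parameter scales effect size by the design's sample-size factor: δ = d·√(n/2) = 0.51 × √(112/2) = 3.8165

δ ≈ 3.816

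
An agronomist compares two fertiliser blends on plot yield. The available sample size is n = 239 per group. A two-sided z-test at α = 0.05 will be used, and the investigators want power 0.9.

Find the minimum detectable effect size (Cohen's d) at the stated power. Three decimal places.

Need Φ(δ − 1.960) = 0.9, so δ = 1.960 + 1.282 = 3.242.
(The second rejection-region term Φ(−δ − z_{α/2}) is negligible and dropped.)
δ = d·√(n/2) ⇒ d = δ/√(n/2) = 3.242/√(239/2) = 0.2965.

d ≈ 0.297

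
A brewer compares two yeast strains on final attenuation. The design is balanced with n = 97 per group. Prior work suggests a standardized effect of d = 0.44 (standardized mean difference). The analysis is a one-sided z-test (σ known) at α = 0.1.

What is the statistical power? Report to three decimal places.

Noncentrality parameter: δ = d·√(n/2) = 0.44 × √(97/2) = 3.0642
One-sided α = 0.1 → critical value z_{0.1} = 1.282.
Power = P(Z > 1.282 − δ) = Φ(1.783) = 0.9627.

Power ≈ 0.963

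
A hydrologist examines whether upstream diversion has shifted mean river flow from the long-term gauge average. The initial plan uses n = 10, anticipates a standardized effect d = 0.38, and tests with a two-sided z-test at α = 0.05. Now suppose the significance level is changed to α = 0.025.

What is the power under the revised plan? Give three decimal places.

Power ≈ 0.150

δ = d·√n = 0.38 × √10 = 1.2017 (unchanged). New critical value: z_{0.0125} = 2.241.
Revised power = Φ(δ − 2.241) + Φ(−δ − 2.241) = Φ(-1.040) + Φ(-3.443) = 0.1492 + 0.0003 = 0.1495.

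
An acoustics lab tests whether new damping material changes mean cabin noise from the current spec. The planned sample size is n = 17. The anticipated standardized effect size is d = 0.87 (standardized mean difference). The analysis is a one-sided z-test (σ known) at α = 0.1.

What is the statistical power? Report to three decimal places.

Power ≈ 0.989

Noncentrality parameter: λ = d·√n = 0.87 × √17 = 3.5871
Critical value for a one-sided test at α = 0.1: z_α = 1.282.
Power = Φ(λ − 1.282) = Φ(2.306) = 0.9894.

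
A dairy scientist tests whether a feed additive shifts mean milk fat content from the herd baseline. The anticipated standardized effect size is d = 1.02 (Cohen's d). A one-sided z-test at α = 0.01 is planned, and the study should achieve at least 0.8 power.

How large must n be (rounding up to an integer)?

Set Φ(δ − 2.326) = 0.8; then δ − 2.326 = Φ⁻¹(0.8) = 0.842, giving δ = 3.168.
δ = d·√n ⇒ n = (δ/d)² = (3.168 / 1.02)² = 9.65.
Round up to the next whole unit.

n = 10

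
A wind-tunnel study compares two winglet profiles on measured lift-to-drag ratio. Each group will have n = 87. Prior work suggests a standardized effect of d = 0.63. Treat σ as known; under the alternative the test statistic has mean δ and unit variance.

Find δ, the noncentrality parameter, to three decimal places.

δ ≈ 4.155

δ = d·√(n/2) = 0.63 × √(87/2) = 4.1551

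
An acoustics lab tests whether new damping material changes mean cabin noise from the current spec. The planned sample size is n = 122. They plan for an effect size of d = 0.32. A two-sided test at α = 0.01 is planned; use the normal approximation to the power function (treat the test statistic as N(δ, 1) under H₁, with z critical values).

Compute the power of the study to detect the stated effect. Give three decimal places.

Power ≈ 0.831

Noncentrality parameter: δ = d·√n = 0.32 × √122 = 3.5345
Two-sided α = 0.01 → critical value z_{0.005} = 2.576.
Power = Φ(δ − 2.576) + Φ(−δ − 2.576) = Φ(0.959) + Φ(-6.110) = 0.8311 + 0.0000 = 0.8311.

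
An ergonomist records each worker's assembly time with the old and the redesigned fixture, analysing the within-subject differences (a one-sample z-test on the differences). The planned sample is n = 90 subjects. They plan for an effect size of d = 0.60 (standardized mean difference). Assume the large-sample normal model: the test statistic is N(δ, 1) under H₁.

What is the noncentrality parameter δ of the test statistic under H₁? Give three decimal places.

The noncentrality parameter scales effect size by the design's sample-size factor: δ = d·√n = 0.60 × √90 = 5.6921

δ ≈ 5.692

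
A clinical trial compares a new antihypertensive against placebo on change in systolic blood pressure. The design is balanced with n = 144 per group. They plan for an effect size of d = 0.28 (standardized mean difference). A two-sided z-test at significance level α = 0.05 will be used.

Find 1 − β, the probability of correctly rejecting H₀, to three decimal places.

Noncentrality parameter: δ = d·√(n/2) = 0.28 × √(144/2) = 2.3759
Critical value for a two-sided test at α = 0.05: z_{α/2} = 1.960.
Power = Φ(δ − 1.960) + Φ(−δ − 1.960) = Φ(0.416) + Φ(-4.336) = 0.6613 + 0.0000 = 0.6613.

Power ≈ 0.661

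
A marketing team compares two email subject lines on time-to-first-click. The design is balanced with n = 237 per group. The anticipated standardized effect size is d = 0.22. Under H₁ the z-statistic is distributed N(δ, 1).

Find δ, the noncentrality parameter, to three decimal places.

δ ≈ 2.395

The noncentrality parameter scales effect size by the design's sample-size factor: δ = d·√(n/2) = 0.22 × √(237/2) = 2.3949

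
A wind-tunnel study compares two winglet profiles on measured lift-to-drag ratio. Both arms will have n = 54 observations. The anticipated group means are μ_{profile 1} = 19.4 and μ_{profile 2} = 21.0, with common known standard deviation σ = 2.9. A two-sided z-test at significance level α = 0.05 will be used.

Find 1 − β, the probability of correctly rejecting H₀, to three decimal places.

Power ≈ 0.818

Standardized effect: d = |μ_{profile 1} − μ_{profile 2}| / σ = |19.4 − 21.0| / 2.9 = 0.5517
Noncentrality parameter: δ = d·√(n/2) = 0.5517 × √(54/2) = 2.8668
Critical value for a two-sided test at α = 0.05: z_{α/2} = 1.960.
Power = Φ(δ − 1.960) + Φ(−δ − 1.960) = Φ(0.907) + Φ(-4.827) = 0.8178 + 0.0000 = 0.8178.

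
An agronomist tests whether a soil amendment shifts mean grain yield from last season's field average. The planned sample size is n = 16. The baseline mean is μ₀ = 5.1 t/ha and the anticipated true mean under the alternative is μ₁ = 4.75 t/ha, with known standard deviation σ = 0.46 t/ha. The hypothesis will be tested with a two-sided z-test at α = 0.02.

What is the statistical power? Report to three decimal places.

Standardized effect: d = |μ₁ − μ₀| / σ = |4.75 − 5.1| / 0.46 = 0.7609
Noncentrality parameter: δ = d·√n = 0.7609 × √16 = 3.0435
Critical value for a two-sided test at α = 0.02: z_{α/2} = 2.326.
Power = Φ(δ − 2.326) + Φ(−δ − 2.326) = Φ(0.717) + Φ(-5.370) = 0.7634 + 0.0000 = 0.7634.

Power ≈ 0.763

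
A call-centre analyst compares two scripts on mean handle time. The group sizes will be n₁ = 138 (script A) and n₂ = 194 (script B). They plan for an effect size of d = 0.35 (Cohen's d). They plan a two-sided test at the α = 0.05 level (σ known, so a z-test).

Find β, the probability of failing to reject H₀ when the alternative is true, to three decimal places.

Noncentrality parameter: δ = d / √(1/n₁ + 1/n₂) = 0.35 / √(1/138 + 1/194) = 3.1430
Critical value for a two-sided test at α = 0.05: z_{α/2} = 1.960.
Power = Φ(δ − 1.960) + Φ(−δ − 1.960) = Φ(1.183) + Φ(-5.103) = 0.8816 + 0.0000 = 0.8816.
Type II error: β = 1 − power = 1 − 0.8816 = 0.1184.

β ≈ 0.118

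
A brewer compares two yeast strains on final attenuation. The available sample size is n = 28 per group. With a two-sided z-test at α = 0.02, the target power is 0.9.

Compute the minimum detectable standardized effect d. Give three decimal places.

d ≈ 0.964

Required noncentrality: δ = z_{0.01} + z_{0.10} = 2.326 + 1.282 = 3.608.
(The second rejection-region term Φ(−δ − z_{α/2}) is negligible and dropped.)
δ = d·√(n/2) ⇒ d = δ/√(n/2) = 3.608/√(28/2) = 0.9643.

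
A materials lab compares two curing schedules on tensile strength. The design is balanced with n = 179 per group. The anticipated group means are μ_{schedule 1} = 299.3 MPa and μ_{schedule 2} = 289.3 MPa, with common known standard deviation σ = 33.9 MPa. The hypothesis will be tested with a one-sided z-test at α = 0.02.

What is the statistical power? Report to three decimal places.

Power ≈ 0.769

Standardized effect: d = |μ_{schedule 1} − μ_{schedule 2}| / σ = |299.3 − 289.3| / 33.9 = 0.2950
Noncentrality parameter: δ = d·√(n/2) = 0.2950 × √(179/2) = 2.7907
One-sided α = 0.02 → critical value z_{0.02} = 2.054.
Power = Φ(δ − 2.054) = Φ(0.737) = 0.7694.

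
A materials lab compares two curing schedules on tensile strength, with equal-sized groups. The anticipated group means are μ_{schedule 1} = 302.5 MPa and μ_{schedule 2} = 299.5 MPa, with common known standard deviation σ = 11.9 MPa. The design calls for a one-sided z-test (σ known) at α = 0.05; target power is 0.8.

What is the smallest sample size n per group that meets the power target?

n = 195 per group

Standardized effect: d = |μ_{schedule 1} − μ_{schedule 2}| / σ = |302.5 − 299.5| / 11.9 = 0.2521
Set Φ(δ − 1.645) = 0.8; then δ − 1.645 = Φ⁻¹(0.8) = 0.842, giving δ = 2.486.
δ = d·√(n/2) ⇒ n = 2(δ/d)² = 2 × (2.486 / 0.2521)² = 194.56.
Rounding up, n = 195 per group.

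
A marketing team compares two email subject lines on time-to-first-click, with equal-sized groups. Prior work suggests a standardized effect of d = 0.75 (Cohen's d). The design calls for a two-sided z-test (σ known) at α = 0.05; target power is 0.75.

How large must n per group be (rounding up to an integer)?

Set Φ(δ − 1.960) = 0.75; then δ − 1.960 = Φ⁻¹(0.75) = 0.674, giving δ = 2.634.
(For δ > 0 the lower-tail rejection region contributes negligibly to power, so the one-term inversion is standard.)
δ = d·√(n/2) ⇒ n = 2(δ/d)² = 2 × (2.634 / 0.75)² = 24.68.
Round up to the next whole unit.

n = 25 per group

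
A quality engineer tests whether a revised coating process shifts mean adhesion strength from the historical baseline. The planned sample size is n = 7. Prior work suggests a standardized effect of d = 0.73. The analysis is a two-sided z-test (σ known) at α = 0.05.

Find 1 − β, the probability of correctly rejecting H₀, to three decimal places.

Noncentrality parameter: δ = d·√n = 0.73 × √7 = 1.9314
Two-sided α = 0.05 → critical value z_{0.025} = 1.960.
Power = Φ(δ − 1.960) + Φ(−δ − 1.960) = Φ(-0.029) + Φ(-3.891) = 0.4886 + 0.0000 = 0.4887.

Power ≈ 0.489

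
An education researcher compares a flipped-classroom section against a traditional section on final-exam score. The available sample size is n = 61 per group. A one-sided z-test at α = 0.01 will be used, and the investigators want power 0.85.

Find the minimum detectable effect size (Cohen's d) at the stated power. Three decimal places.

d ≈ 0.609

Need Φ(δ − 2.326) = 0.85, so δ = 2.326 + 1.036 = 3.363.
δ = d·√(n/2) ⇒ d = δ/√(n/2) = 3.363/√(61/2) = 0.6089.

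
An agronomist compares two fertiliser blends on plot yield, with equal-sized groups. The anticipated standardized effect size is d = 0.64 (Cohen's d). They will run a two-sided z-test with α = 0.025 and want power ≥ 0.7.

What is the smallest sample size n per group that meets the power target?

For power 0.7 need Φ(δ − z_{0.0125}) = 0.7, so δ = z_{0.0125} + z_{0.30} = 2.241 + 0.524 = 2.766.
(Ignoring the negligible lower-tail rejection probability gives the usual closed-form inversion.)
δ = d·√(n/2) ⇒ n = 2(δ/d)² = 2 × (2.766 / 0.64)² = 37.35.
Rounding up, n = 38 per group.

n = 38 per group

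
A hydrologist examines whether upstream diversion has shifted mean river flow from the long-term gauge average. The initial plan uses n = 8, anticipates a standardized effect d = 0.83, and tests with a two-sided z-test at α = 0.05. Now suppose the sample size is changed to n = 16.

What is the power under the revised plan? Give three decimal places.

Power ≈ 0.913

With n = 16: δ = d·√n = 0.83 × √16 = 3.3200. Critical value z_{0.025} = 1.960.
Revised power = Φ(δ − 1.960) + Φ(−δ − 1.960) = Φ(1.360) + Φ(-5.280) = 0.9131 + 0.0000 = 0.9131.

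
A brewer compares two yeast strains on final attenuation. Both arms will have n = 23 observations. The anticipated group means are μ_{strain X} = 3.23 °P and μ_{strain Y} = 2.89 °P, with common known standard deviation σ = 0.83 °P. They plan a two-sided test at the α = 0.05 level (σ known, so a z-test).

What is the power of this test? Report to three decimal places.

Standardized effect: d = |μ_{strain X} − μ_{strain Y}| / σ = |3.23 − 2.89| / 0.83 = 0.4096
Noncentrality parameter: δ = d·√(n/2) = 0.4096 × √(23/2) = 1.3892
Critical value for a two-sided test at α = 0.05: z_{α/2} = 1.960.
Power = Φ(δ − 1.960) + Φ(−δ − 1.960) = Φ(-0.571) + Φ(-3.349) = 0.2841 + 0.0004 = 0.2845.

Power ≈ 0.284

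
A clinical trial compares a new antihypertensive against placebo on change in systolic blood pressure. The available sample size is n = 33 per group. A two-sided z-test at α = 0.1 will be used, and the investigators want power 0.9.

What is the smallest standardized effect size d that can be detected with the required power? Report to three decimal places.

d ≈ 0.720

Required noncentrality: δ = z_{0.05} + z_{0.10} = 1.645 + 1.282 = 2.926.
(The second rejection-region term Φ(−δ − z_{α/2}) is negligible and dropped.)
δ = d·√(n/2) ⇒ d = δ/√(n/2) = 2.926/√(33/2) = 0.7204.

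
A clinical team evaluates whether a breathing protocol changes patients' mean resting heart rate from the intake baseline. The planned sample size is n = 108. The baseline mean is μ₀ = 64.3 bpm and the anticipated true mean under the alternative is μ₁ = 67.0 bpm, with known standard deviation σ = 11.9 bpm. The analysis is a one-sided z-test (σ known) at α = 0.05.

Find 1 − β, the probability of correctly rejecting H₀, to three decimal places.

Standardized effect: d = |μ₁ − μ₀| / σ = |67.0 − 64.3| / 11.9 = 0.2269
Noncentrality parameter: δ = d·√n = 0.2269 × √108 = 2.3579
One-sided α = 0.05 → critical value z_{0.05} = 1.645.
Power = Φ(δ − 1.645) = Φ(0.713) = 0.7621.

Power ≈ 0.762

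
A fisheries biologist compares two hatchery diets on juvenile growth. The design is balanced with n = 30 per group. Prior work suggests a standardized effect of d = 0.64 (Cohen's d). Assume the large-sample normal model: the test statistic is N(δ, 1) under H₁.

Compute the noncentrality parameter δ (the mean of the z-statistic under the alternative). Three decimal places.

δ ≈ 2.479

δ = d·√(n/2) = 0.64 × √(30/2) = 2.4787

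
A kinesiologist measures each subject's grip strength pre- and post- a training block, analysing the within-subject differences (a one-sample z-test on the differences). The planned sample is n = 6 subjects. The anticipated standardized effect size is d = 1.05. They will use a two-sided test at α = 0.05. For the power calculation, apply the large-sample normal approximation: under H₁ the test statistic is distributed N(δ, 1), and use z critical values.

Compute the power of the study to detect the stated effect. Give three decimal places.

Noncentrality parameter: δ = d·√n = 1.05 × √6 = 2.5720
Critical value for a two-sided test at α = 0.05: z_{α/2} = 1.960.
Power = Φ(δ − 1.960) + Φ(−δ − 1.960) = Φ(0.612) + Φ(-4.532) = 0.7297 + 0.0000 = 0.7297.

Power ≈ 0.730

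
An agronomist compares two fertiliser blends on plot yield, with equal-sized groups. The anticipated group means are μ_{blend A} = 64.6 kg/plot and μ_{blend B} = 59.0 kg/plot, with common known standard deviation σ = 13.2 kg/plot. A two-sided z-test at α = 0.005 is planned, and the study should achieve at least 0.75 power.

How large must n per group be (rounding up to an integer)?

n = 135 per group

Standardized effect: d = |μ_{blend A} − μ_{blend B}| / σ = |64.6 − 59.0| / 13.2 = 0.4242
For power 0.75 need Φ(δ − z_{0.0025}) = 0.75, so δ = z_{0.0025} + z_{0.25} = 2.807 + 0.674 = 3.482.
(For δ > 0 the lower-tail rejection region contributes negligibly to power, so the one-term inversion is standard.)
δ = d·√(n/2) ⇒ n = 2(δ/d)² = 2 × (3.482 / 0.4242)² = 134.69.
Rounding up, n = 135 per group.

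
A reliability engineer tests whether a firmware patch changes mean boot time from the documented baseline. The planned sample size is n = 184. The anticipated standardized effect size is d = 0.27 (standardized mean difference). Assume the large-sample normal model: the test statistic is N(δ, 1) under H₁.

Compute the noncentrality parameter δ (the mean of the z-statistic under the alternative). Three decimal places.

δ ≈ 3.662

The noncentrality parameter scales effect size by the design's sample-size factor: δ = d·√n = 0.27 × √184 = 3.6625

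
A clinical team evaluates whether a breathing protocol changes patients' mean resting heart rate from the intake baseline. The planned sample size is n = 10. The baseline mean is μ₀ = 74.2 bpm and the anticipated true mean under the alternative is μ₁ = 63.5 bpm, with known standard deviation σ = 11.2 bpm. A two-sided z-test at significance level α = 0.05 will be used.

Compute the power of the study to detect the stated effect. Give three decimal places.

Standardized effect: d = |μ₁ − μ₀| / σ = |63.5 − 74.2| / 11.2 = 0.9554
Noncentrality parameter: δ = d·√n = 0.9554 × √10 = 3.0211
Critical value for a two-sided test at α = 0.05: z_{α/2} = 1.960.
Power = Φ(δ − 1.960) + Φ(−δ − 1.960) = Φ(1.061) + Φ(-4.981) = 0.8557 + 0.0000 = 0.8557.

Power ≈ 0.856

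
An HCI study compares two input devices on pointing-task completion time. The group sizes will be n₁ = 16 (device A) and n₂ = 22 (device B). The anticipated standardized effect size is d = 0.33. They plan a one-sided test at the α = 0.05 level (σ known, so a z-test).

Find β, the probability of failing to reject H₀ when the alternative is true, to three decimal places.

β ≈ 0.739

Noncentrality parameter: δ = d / √(1/n₁ + 1/n₂) = 0.33 / √(1/16 + 1/22) = 1.0044
One-sided α = 0.05 → critical value z_{0.05} = 1.645.
Power = P(Z > 1.645 − δ) = Φ(-0.640) = 0.2609.
Type II error: β = 1 − power = 1 − 0.2609 = 0.7391.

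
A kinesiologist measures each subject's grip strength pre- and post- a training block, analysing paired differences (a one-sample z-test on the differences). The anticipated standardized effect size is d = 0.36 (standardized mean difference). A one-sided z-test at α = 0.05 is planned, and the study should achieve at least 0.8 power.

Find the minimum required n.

n = 48

For power 0.8 need Φ(δ − z_{0.05}) = 0.8, so δ = z_{0.05} + z_{0.20} = 1.645 + 0.842 = 2.486.
δ = d·√n ⇒ n = (δ/d)² = (2.486 / 0.36)² = 47.70.
Round up to the next whole unit.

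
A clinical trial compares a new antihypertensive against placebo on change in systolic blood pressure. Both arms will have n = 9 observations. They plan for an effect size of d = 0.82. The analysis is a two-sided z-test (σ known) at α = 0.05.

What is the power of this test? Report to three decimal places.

Noncentrality parameter: δ = d·√(n/2) = 0.82 × √(9/2) = 1.7395
Critical value for a two-sided test at α = 0.05: z_{α/2} = 1.960.
Power = Φ(δ − 1.960) + Φ(−δ − 1.960) = Φ(-0.220) + Φ(-3.699) = 0.4127 + 0.0001 = 0.4129.

Power ≈ 0.413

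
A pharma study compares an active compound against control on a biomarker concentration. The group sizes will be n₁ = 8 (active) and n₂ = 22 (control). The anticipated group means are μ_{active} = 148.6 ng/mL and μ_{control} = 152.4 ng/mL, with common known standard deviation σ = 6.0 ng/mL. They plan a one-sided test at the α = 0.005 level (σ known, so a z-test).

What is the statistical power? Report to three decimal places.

Power ≈ 0.149

Standardized effect: d = |μ_{active} − μ_{control}| / σ = |148.6 − 152.4| / 6.0 = 0.6333
Noncentrality parameter: δ = d / √(1/n₁ + 1/n₂) = 0.6333 / √(1/8 + 1/22) = 1.5340
Critical value for a one-sided test at α = 0.005: z_α = 2.576.
Power = P(Z > 2.576 − δ) = Φ(-1.042) = 0.1487.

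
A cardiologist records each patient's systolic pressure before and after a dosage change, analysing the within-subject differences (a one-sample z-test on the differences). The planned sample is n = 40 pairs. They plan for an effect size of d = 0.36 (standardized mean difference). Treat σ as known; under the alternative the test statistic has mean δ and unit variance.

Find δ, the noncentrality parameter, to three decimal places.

The noncentrality parameter scales effect size by the design's sample-size factor: δ = d·√n = 0.36 × √40 = 2.2768

δ ≈ 2.277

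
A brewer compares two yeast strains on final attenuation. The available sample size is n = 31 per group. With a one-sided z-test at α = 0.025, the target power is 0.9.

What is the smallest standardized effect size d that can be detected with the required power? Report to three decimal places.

Required noncentrality: δ = z_{0.025} + z_{0.10} = 1.960 + 1.282 = 3.242.
δ = d·√(n/2) ⇒ d = δ/√(n/2) = 3.242/√(31/2) = 0.8233.

d ≈ 0.823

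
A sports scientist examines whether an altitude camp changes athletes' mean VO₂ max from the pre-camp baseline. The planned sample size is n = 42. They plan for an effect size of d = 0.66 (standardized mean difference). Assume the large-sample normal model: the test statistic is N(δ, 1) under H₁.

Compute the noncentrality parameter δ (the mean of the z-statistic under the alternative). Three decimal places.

δ ≈ 4.277

δ = d·√n = 0.66 × √42 = 4.2773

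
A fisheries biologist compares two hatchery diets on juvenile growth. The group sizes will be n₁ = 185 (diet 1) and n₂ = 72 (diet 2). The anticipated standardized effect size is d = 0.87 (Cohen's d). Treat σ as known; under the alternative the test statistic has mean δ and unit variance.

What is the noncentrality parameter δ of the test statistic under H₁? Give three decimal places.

δ ≈ 6.263

The noncentrality parameter scales effect size by the design's sample-size factor: δ = d / √(1/n₁ + 1/n₂) = 0.87 / √(1/185 + 1/72) = 6.2633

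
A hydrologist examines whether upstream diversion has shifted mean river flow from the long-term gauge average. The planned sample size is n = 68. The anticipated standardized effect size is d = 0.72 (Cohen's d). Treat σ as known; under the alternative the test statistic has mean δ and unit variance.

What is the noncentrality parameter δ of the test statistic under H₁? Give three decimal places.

δ = d·√n = 0.72 × √68 = 5.9373

δ ≈ 5.937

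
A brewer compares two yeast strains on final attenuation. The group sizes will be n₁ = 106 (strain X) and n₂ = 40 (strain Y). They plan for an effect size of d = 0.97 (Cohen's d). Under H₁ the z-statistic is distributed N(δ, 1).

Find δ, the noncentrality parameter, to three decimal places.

δ ≈ 5.227

The noncentrality parameter scales effect size by the design's sample-size factor: δ = d / √(1/n₁ + 1/n₂) = 0.97 / √(1/106 + 1/40) = 5.2273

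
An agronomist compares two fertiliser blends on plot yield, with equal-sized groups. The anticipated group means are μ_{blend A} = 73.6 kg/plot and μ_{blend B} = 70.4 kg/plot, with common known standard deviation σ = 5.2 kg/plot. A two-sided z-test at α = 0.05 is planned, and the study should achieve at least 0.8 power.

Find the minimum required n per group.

Standardized effect: d = |μ_{blend A} − μ_{blend B}| / σ = |73.6 − 70.4| / 5.2 = 0.6154
Set Φ(δ − 1.960) = 0.8; then δ − 1.960 = Φ⁻¹(0.8) = 0.842, giving δ = 2.802.
(Ignoring the negligible lower-tail rejection probability gives the usual closed-form inversion.)
δ = d·√(n/2) ⇒ n = 2(δ/d)² = 2 × (2.802 / 0.6154)² = 41.45.
Rounding up, n = 42 per group.

n = 42 per group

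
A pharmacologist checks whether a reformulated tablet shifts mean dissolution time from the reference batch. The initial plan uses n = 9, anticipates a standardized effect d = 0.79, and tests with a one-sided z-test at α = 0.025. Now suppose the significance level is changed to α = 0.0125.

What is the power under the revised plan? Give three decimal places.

Power ≈ 0.551

δ = d·√n = 0.79 × √9 = 2.3700 (unchanged). New critical value: z_{0.0125} = 2.241.
Revised power = P(Z > 2.241 − δ) = Φ(0.129) = 0.5512.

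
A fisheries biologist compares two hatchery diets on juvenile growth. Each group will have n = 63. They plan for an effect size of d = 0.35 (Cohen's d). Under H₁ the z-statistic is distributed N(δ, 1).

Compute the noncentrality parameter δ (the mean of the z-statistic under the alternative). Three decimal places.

δ ≈ 1.964

δ = d·√(n/2) = 0.35 × √(63/2) = 1.9644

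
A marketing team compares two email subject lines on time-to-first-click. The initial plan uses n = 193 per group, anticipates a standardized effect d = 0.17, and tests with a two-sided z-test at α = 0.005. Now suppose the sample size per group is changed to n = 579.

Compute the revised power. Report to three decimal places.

With n = 579 per group: δ = d·√(n/2) = 0.17 × √(579/2) = 2.8925. Critical value z_{0.0025} = 2.807.
Revised power = Φ(δ − 2.807) + Φ(−δ − 2.807) = Φ(0.085) + Φ(-5.700) = 0.5341 + 0.0000 = 0.5341.

Power ≈ 0.534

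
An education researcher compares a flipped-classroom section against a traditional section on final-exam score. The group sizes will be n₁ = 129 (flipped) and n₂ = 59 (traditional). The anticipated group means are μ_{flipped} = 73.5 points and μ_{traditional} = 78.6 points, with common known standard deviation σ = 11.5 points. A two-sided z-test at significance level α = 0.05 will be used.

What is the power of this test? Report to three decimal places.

Power ≈ 0.806

Standardized effect: d = |μ_{flipped} − μ_{traditional}| / σ = |73.5 − 78.6| / 11.5 = 0.4435
Noncentrality parameter: δ = d / √(1/n₁ + 1/n₂) = 0.4435 / √(1/129 + 1/59) = 2.8217
Two-sided α = 0.05 → critical value z_{0.025} = 1.960.
Power = Φ(δ − 1.960) + Φ(−δ − 1.960) = Φ(0.862) + Φ(-4.782) = 0.8056 + 0.0000 = 0.8056.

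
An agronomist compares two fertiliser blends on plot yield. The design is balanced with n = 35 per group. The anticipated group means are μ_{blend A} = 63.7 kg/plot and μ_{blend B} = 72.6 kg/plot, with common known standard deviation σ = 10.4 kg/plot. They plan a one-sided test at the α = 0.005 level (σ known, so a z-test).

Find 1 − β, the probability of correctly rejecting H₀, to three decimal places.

Power ≈ 0.842

Standardized effect: d = |μ_{blend A} − μ_{blend B}| / σ = |63.7 − 72.6| / 10.4 = 0.8558
Noncentrality parameter: λ = d·√(n/2) = 0.8558 × √(35/2) = 3.5799
Critical value for a one-sided test at α = 0.005: z_α = 2.576.
Power = P(Z > 2.576 − λ) = Φ(1.004) = 0.8423.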